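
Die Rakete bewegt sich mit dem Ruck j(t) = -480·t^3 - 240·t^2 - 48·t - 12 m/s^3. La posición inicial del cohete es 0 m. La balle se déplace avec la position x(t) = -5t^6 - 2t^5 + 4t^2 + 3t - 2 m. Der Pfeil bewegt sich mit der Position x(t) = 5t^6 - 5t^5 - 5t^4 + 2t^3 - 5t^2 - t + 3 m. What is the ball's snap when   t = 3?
To solve this, we need to take 4 derivatives of our position equation x(t) = -5·t^6 - 2·t^5 + 4·t^2 + 3·t - 2. The derivative of position gives velocity: v(t) = -30·t^5 - 10·t^4 + 8·t + 3. Taking d/dt of v(t), we find a(t) = -150·t^4 - 40·t^3 + 8. The derivative of acceleration gives jerk: j(t) = -600·t^3 - 120·t^2. Taking d/dt of j(t), we find s(t) = -1800·t^2 - 240·t. We have snap s(t) = -1800·t^2 - 240·t. Substituting t = 3: s(3) = -16920.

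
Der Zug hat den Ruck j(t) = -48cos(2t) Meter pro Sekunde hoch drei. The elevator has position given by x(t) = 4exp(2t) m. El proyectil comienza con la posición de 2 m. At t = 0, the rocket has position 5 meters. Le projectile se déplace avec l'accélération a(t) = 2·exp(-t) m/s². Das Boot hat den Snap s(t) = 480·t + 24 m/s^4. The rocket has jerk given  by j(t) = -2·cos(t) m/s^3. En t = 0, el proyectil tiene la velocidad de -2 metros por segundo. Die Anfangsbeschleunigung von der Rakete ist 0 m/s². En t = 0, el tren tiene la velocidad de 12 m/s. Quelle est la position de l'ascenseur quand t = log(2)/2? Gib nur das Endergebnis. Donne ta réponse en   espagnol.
La respuesta es 8.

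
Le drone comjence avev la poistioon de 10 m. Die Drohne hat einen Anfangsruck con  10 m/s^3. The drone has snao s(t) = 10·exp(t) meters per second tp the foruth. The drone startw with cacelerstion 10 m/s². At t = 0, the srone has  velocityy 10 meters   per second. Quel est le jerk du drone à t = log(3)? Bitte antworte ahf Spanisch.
Necesitamos integrar nuestra ecuación del snap s(t) = 10·exp(t) 1 vez. La antiderivada del snap, con j(0) = 10, da la sacudida: j(t) = 10·exp(t). Usando j(t) = 10·exp(t) y sustituyendo t = log(3), encontramos j = 30.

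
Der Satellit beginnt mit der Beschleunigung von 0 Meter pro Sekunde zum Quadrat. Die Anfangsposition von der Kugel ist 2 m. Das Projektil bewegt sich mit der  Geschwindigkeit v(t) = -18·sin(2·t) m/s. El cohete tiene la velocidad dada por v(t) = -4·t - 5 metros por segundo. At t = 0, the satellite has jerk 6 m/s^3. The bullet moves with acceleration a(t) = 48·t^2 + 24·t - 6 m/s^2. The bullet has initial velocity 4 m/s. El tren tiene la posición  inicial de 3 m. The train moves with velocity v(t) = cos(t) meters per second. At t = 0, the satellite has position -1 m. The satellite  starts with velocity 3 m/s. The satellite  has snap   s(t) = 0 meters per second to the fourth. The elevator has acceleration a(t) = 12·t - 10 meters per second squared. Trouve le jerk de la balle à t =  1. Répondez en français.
Nous devons dériver notre équation de l'accélération a(t) = 48·t^2 + 24·t - 6 1 fois. En prenant d/dt de a(t), nous trouvons j(t) = 96·t + 24. De l'équation du jerk j(t) = 96·t + 24, nous substituons t = 1 pour obtenir j = 120.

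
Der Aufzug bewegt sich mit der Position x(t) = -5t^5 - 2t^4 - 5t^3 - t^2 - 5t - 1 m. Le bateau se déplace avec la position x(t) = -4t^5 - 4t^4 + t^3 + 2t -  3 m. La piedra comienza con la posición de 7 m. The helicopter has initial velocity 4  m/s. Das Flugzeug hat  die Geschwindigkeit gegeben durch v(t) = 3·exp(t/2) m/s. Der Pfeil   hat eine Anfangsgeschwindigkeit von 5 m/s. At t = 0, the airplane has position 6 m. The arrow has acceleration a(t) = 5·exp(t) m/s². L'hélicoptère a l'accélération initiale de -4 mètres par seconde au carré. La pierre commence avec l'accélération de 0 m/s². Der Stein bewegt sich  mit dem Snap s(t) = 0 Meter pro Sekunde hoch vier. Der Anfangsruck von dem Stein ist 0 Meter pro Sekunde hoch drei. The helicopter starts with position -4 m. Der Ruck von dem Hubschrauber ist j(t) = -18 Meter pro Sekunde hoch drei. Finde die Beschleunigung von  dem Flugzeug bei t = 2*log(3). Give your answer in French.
Pour résoudre ceci, nous devons prendre 1 dérivée de notre équation de la vitesse v(t) = 3·exp(t/2). En prenant d/dt de v(t), nous trouvons a(t) = 3·exp(t/2)/2. De l'équation de l'accélération a(t) = 3·exp(t/2)/2, nous substituons t = 2*log(3) pour obtenir a = 9/2.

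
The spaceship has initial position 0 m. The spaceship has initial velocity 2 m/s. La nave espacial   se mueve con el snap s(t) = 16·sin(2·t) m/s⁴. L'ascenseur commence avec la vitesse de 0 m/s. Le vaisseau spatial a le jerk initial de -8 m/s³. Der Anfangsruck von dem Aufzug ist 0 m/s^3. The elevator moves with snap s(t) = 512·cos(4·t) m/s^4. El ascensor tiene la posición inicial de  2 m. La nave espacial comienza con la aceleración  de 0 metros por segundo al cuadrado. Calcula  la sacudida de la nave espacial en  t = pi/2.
Para resolver esto, necesitamos tomar 1 antiderivada de nuestra ecuación del snap s(t) = 16·sin(2·t). Integrando el snap y usando la condición inicial j(0) = -8, obtenemos j(t) = -8·cos(2·t). De la ecuación de la sacudida j(t) = -8·cos(2·t), sustituimos t = pi/2 para obtener j = 8.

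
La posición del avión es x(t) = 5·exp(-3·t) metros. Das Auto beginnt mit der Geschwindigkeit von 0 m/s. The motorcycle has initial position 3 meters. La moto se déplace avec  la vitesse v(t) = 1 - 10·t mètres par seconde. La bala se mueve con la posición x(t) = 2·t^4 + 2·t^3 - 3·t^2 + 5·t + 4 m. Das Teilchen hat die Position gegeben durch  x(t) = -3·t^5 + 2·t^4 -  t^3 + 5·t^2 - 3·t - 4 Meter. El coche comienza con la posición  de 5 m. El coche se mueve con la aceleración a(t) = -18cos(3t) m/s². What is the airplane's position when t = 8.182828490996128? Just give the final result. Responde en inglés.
The position at t = 8.182828490996128 is x = 1.09068219712214E-10.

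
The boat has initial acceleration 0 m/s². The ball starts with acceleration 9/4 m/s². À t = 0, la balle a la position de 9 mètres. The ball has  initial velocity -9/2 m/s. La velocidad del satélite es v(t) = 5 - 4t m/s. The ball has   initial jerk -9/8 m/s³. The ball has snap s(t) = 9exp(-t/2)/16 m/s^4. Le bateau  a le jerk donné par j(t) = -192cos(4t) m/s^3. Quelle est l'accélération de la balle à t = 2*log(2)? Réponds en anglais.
To find the answer, we compute 2 antiderivatives of s(t) = 9·exp(-t/2)/16. Taking ∫s(t)dt and applying j(0) = -9/8, we find j(t) = -9·exp(-t/2)/8. The antiderivative of jerk is acceleration. Using a(0) = 9/4, we get a(t) = 9·exp(-t/2)/4. From the given acceleration equation a(t) = 9·exp(-t/2)/4, we substitute t = 2*log(2) to get a = 9/8.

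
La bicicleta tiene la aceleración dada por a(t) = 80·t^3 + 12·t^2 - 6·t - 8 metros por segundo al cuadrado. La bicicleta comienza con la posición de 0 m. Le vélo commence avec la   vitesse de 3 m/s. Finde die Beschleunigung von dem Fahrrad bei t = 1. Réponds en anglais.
From the given acceleration equation a(t) = 80·t^3 + 12·t^2 - 6·t - 8, we substitute t = 1 to get a = 78.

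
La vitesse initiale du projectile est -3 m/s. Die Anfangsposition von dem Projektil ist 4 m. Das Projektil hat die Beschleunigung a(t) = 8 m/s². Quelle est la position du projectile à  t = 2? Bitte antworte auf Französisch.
Pour résoudre ceci, nous devons prendre 2 intégrales de notre équation de l'accélération a(t) = 8. L'intégrale de l'accélération est la vitesse. En utilisant v(0) = -3, nous obtenons v(t) = 8·t - 3. La primitive de la vitesse, avec x(0) = 4, donne la position: x(t) = 4·t^2 - 3·t + 4. En utilisant x(t) = 4·t^2 - 3·t + 4 et en substituant t = 2, nous trouvons x = 14.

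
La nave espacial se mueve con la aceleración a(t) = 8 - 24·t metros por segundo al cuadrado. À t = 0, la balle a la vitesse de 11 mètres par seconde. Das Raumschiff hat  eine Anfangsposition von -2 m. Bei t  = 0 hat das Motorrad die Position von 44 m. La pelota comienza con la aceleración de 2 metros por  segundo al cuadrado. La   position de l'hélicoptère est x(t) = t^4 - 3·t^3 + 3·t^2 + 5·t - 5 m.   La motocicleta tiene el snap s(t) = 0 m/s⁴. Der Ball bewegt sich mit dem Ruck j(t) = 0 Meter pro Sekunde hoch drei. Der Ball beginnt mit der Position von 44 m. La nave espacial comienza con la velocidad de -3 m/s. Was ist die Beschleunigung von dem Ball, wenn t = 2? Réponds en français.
Nous devons intégrer notre équation du jerk j(t) = 0 1 fois. En prenant ∫j(t)dt et en appliquant a(0) = 2, nous trouvons a(t) = 2. En utilisant a(t) = 2 et en substituant t = 2, nous trouvons a = 2.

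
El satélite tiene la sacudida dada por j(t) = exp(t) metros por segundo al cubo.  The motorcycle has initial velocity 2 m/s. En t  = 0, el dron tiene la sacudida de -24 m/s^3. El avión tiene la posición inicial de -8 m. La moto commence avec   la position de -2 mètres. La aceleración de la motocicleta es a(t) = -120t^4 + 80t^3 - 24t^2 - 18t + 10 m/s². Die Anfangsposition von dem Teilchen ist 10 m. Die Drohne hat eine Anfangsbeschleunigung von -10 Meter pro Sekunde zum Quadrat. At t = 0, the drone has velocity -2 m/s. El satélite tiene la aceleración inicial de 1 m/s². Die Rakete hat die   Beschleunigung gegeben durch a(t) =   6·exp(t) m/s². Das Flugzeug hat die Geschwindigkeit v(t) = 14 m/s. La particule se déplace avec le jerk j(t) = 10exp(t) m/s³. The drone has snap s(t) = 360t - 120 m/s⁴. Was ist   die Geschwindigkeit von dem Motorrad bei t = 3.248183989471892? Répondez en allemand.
Wir müssen unsere Gleichung für die Beschleunigung a(t) = -120·t^4 + 80·t^3 - 24·t^2 - 18·t + 10 1-mal integrieren. Mit ∫a(t)dt und Anwendung von v(0) = 2, finden wir v(t) = -24·t^5 + 20·t^4 - 8·t^3 - 9·t^2 + 10·t + 2. Wir haben die Geschwindigkeit v(t) = -24·t^5 + 20·t^4 - 8·t^3 - 9·t^2 + 10·t + 2. Durch Einsetzen von t = 3.248183989471892: v(3.248183989471892) = -6786.18841772647.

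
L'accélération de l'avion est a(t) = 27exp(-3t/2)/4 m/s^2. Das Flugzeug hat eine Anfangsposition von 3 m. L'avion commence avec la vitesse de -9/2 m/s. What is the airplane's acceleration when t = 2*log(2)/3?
Using a(t) = 27·exp(-3·t/2)/4 and substituting t = 2*log(2)/3, we find a = 27/8.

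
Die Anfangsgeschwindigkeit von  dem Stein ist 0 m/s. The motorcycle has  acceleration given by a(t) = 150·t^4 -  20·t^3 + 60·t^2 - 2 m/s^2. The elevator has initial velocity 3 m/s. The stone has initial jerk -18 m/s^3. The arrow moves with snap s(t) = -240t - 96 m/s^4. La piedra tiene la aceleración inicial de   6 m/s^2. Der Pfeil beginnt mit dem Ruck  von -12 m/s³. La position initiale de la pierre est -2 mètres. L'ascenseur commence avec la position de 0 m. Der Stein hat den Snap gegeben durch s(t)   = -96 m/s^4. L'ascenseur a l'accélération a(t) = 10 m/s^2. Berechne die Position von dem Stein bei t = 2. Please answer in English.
Starting from snap s(t) = -96, we take 4 integrals. Taking ∫s(t)dt and applying j(0) = -18, we find j(t) = -96·t - 18. The integral of jerk is acceleration. Using a(0) = 6, we get a(t) = -48·t^2 - 18·t + 6. The integral of acceleration, with v(0) = 0, gives velocity: v(t) = t·(-16·t^2 - 9·t + 6). The antiderivative of velocity, with x(0) = -2, gives position: x(t) = -4·t^4 - 3·t^3 + 3·t^2 - 2. From the given position equation x(t) = -4·t^4 - 3·t^3 + 3·t^2 - 2, we substitute t = 2 to get x = -78.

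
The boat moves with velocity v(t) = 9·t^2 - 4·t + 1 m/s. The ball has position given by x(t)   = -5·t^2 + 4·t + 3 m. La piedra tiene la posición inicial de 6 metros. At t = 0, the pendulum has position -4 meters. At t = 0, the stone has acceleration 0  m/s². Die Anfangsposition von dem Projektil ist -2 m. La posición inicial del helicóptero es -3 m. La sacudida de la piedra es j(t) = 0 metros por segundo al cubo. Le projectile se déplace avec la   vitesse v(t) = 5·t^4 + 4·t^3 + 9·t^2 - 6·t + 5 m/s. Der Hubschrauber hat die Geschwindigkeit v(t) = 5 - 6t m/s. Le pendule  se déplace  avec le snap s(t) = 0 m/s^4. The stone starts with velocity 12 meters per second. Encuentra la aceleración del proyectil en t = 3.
Para resolver esto, necesitamos tomar 1 derivada de nuestra ecuación de la velocidad v(t) = 5·t^4 + 4·t^3 + 9·t^2 - 6·t + 5. Tomando d/dt de v(t), encontramos a(t) = 20·t^3 + 12·t^2 + 18·t - 6. Usando a(t) = 20·t^3 + 12·t^2 + 18·t - 6 y sustituyendo t = 3, encontramos a = 696.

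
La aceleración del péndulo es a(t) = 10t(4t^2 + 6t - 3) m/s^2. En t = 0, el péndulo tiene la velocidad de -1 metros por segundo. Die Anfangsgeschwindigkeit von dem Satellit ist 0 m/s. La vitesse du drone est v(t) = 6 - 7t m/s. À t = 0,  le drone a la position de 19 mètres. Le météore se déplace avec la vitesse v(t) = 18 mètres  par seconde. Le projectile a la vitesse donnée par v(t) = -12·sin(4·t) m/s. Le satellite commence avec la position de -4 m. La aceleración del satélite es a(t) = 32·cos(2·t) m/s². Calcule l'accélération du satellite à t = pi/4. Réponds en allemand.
Mit a(t) = 32·cos(2·t) und Einsetzen von t = pi/4, finden wir a = 0.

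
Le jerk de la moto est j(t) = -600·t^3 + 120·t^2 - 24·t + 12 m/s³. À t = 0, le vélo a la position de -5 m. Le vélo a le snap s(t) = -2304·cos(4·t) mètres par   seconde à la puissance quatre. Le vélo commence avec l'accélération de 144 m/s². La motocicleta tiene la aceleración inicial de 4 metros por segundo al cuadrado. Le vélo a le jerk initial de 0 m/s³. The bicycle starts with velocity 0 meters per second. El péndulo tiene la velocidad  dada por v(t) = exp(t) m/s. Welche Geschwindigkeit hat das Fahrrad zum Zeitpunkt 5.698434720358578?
Um dies zu lösen, müssen wir 3 Integrale unserer Gleichung für den Snap s(t) = -2304·cos(4·t) finden. Durch Integration von dem Snap und Verwendung der Anfangsbedingung j(0) = 0, erhalten wir j(t) = -576·sin(4·t). Mit ∫j(t)dt und Anwendung von a(0) = 144, finden wir a(t) = 144·cos(4·t). Die Stammfunktion von der Beschleunigung, mit v(0) = 0, ergibt die Geschwindigkeit: v(t) = 36·sin(4·t). Wir haben die Geschwindigkeit v(t) = 36·sin(4·t). Durch Einsetzen von t = 5.698434720358578: v(5.698434720358578) = -25.8897011777237.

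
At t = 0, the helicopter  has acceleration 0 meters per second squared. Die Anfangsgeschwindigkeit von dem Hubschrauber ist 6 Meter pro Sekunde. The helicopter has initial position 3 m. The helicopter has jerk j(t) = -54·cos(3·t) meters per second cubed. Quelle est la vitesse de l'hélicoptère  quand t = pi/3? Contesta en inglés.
To solve this, we need to take 2 integrals of our jerk equation j(t) = -54·cos(3·t). Taking ∫j(t)dt and applying a(0) = 0, we find a(t) = -18·sin(3·t). Integrating acceleration and using the initial condition v(0) = 6, we get v(t) = 6·cos(3·t). We have velocity v(t) = 6·cos(3·t). Substituting t = pi/3: v(pi/3) = -6.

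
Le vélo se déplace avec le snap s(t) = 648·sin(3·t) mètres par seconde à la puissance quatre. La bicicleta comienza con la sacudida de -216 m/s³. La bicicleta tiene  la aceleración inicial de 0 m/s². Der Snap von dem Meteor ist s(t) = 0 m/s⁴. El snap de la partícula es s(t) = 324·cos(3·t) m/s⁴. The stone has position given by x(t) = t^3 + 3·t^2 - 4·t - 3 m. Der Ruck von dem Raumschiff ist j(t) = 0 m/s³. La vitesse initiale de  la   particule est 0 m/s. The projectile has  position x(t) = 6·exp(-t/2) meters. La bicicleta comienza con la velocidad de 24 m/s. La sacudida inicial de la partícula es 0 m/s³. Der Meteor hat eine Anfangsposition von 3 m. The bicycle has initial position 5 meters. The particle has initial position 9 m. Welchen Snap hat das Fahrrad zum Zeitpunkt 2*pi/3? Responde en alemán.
Aus der Gleichung für den Snap s(t) = 648·sin(3·t), setzen wir t = 2*pi/3 ein und erhalten s = 0.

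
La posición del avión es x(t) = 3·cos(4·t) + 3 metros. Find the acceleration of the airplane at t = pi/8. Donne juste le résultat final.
The acceleration at t = pi/8 is a = 0.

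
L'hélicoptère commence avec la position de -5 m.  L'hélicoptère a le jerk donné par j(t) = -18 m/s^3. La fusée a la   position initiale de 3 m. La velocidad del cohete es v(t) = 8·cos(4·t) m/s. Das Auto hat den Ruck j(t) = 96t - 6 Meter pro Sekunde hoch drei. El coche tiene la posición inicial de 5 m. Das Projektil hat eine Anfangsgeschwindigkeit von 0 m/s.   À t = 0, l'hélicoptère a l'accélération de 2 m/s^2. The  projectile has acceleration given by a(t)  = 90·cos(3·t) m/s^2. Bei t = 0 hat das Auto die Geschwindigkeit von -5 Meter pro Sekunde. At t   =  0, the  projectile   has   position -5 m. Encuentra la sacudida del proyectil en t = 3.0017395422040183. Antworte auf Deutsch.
Ausgehend von der Beschleunigung a(t) = 90·cos(3·t), nehmen wir 1 Ableitung. Die Ableitung von der Beschleunigung ergibt den Ruck: j(t) = -270·sin(3·t). Wir haben den Ruck j(t) = -270·sin(3·t). Durch Einsetzen von t = 3.0017395422040183: j(3.0017395422040183) = -109.986672521117.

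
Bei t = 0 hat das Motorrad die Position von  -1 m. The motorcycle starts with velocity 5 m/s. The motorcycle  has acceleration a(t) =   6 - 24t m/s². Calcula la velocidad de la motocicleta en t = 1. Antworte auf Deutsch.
Um dies zu lösen, müssen wir 1 Integral unserer Gleichung für die Beschleunigung a(t) = 6 - 24·t finden. Das Integral von der Beschleunigung ist die Geschwindigkeit. Mit v(0) = 5 erhalten wir v(t) = -12·t^2 + 6·t + 5. Wir haben die Geschwindigkeit v(t) = -12·t^2 + 6·t + 5. Durch Einsetzen von t = 1: v(1) = -1.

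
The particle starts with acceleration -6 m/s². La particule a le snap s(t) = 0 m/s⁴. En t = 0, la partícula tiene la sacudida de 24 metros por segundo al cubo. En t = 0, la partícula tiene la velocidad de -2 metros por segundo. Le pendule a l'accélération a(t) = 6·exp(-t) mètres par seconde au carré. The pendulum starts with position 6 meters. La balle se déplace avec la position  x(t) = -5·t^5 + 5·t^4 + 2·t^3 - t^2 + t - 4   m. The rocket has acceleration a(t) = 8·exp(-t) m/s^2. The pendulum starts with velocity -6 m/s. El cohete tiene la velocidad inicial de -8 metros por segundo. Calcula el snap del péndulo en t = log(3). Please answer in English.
Starting from acceleration a(t) = 6·exp(-t), we take 2 derivatives. Taking d/dt of a(t), we find j(t) = -6·exp(-t). Differentiating jerk, we get snap: s(t) = 6·exp(-t). From the given snap equation s(t) = 6·exp(-t), we substitute t = log(3) to get s = 2.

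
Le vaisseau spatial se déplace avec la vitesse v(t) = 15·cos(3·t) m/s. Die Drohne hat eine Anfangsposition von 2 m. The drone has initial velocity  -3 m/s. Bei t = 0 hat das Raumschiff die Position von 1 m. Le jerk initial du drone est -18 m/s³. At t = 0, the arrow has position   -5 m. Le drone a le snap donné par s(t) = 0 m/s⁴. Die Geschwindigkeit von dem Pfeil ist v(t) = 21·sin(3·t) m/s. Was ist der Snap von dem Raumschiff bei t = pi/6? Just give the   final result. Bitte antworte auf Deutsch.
Der Snap bei t = pi/6 ist s = 405.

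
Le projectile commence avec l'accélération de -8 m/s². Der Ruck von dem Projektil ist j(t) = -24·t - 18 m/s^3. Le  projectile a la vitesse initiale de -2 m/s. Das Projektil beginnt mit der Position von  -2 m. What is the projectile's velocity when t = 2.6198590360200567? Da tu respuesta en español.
Debemos encontrar la antiderivada de nuestra ecuación de la sacudida j(t) = -24·t - 18 2 veces. Tomando ∫j(t)dt y aplicando a(0) = -8, encontramos a(t) = -12·t^2 - 18·t - 8. La integral de la aceleración es la velocidad. Usando v(0) = -2, obtenemos v(t) = -4·t^3 - 9·t^2 - 8·t - 2. Tenemos la velocidad v(t) = -4·t^3 - 9·t^2 - 8·t - 2. Sustituyendo t = 2.6198590360200567: v(2.6198590360200567) = -156.659125632705.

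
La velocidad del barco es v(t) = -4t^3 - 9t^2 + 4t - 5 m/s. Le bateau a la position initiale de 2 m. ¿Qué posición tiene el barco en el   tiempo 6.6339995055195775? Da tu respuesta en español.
Partiendo de la velocidad v(t) = -4·t^3 - 9·t^2 + 4·t - 5, tomamos 1 integral. La integral de la velocidad es la posición. Usando x(0) = 2, obtenemos x(t) = -t^4 - 3·t^3 + 2·t^2 - 5·t + 2. Tenemos la posición x(t) = -t^4 - 3·t^3 + 2·t^2 - 5·t + 2. Sustituyendo t = 6.6339995055195775: x(6.6339995055195775) = -2755.91169674652.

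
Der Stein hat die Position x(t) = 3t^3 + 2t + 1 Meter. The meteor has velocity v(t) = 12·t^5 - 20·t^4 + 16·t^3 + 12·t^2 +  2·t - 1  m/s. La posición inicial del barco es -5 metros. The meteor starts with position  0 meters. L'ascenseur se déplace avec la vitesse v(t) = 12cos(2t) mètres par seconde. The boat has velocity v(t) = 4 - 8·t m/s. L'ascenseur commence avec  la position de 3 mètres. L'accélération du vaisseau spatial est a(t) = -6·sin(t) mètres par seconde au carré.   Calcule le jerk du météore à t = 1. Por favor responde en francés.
Pour résoudre ceci, nous devons prendre 2 dérivées de notre équation de la vitesse v(t) = 12·t^5 - 20·t^4 + 16·t^3 + 12·t^2 + 2·t - 1. La dérivée de la vitesse donne l'accélération: a(t) = 60·t^4 - 80·t^3 + 48·t^2 + 24·t + 2. En dérivant l'accélération, nous obtenons le jerk: j(t) = 240·t^3 - 240·t^2 + 96·t + 24. En utilisant j(t) = 240·t^3 - 240·t^2 + 96·t + 24 et en substituant t = 1, nous trouvons j = 120.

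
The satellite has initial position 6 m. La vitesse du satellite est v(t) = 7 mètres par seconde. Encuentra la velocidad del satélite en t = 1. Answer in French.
De l'équation de la vitesse v(t) = 7, nous substituons t = 1 pour obtenir v = 7.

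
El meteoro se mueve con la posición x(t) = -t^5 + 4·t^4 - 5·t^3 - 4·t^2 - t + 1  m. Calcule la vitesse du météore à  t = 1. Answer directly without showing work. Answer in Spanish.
La respuesta es -13.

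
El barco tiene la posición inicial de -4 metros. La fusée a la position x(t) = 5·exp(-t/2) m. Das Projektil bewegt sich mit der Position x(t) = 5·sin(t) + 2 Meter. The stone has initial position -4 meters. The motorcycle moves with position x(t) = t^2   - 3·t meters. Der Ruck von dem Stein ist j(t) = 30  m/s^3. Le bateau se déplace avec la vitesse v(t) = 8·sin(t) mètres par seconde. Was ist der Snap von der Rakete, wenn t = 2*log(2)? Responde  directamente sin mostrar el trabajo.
Bei t = 2*log(2), s = 5/32.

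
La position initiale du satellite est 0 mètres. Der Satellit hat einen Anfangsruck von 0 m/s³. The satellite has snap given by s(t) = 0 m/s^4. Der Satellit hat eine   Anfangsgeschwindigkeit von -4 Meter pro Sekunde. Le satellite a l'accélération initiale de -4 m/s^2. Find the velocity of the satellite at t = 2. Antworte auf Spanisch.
Debemos encontrar la antiderivada de nuestra ecuación del snap s(t) = 0 3 veces. La integral del snap, con j(0) = 0, da la sacudida: j(t) = 0. La antiderivada de la sacudida, con a(0) = -4, da la aceleración: a(t) = -4. Tomando ∫a(t)dt y aplicando v(0) = -4, encontramos v(t) = -4·t - 4. De la ecuación de la velocidad v(t) = -4·t - 4, sustituimos t = 2 para obtener v = -12.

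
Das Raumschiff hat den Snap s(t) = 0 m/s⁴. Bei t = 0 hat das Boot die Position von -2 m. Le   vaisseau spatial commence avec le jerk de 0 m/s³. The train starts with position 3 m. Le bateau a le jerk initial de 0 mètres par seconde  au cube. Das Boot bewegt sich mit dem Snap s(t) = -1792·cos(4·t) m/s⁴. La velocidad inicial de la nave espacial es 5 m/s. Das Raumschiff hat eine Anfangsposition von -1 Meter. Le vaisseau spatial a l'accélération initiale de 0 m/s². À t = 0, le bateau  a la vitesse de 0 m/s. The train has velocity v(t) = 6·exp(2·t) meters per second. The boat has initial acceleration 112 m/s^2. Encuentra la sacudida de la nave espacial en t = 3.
Para resolver esto, necesitamos tomar 1 antiderivada de nuestra ecuación del snap s(t) = 0. La integral del snap es la sacudida. Usando j(0) = 0, obtenemos j(t) = 0. Usando j(t) = 0 y sustituyendo t = 3, encontramos j = 0.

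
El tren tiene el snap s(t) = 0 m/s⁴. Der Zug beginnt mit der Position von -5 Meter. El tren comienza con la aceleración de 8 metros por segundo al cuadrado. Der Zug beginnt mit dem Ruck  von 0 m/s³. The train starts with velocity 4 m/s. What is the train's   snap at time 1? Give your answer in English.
We have snap s(t) = 0. Substituting t = 1: s(1) = 0.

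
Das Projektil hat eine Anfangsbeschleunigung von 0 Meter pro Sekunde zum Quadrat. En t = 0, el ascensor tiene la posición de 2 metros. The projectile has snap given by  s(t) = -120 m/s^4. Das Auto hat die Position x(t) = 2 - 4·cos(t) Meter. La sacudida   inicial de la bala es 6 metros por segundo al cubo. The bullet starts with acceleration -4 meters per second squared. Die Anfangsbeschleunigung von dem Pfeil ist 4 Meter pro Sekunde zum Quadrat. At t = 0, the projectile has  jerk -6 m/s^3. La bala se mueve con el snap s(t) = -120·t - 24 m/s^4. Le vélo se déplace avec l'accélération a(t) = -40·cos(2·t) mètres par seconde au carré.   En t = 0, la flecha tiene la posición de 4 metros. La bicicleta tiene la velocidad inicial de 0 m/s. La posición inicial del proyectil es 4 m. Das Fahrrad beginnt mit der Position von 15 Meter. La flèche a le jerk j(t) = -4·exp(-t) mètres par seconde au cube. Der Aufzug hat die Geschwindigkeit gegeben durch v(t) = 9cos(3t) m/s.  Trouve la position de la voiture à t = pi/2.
En utilisant x(t) = 2 - 4·cos(t) et en substituant t = pi/2, nous trouvons x = 2.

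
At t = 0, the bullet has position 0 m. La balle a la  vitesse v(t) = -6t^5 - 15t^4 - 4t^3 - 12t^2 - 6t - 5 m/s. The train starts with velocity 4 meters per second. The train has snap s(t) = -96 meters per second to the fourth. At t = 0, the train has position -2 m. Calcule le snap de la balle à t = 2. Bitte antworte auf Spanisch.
Debemos derivar nuestra ecuación de la velocidad v(t) = -6·t^5 - 15·t^4 - 4·t^3 - 12·t^2 - 6·t - 5 3 veces. Derivando la velocidad, obtenemos la aceleración: a(t) = -30·t^4 - 60·t^3 - 12·t^2 - 24·t - 6. La derivada de la aceleración da la sacudida: j(t) = -120·t^3 - 180·t^2 - 24·t - 24. Derivando la sacudida, obtenemos el snap: s(t) = -360·t^2 - 360·t - 24. De la ecuación del snap s(t) = -360·t^2 - 360·t - 24, sustituimos t = 2 para obtener s = -2184.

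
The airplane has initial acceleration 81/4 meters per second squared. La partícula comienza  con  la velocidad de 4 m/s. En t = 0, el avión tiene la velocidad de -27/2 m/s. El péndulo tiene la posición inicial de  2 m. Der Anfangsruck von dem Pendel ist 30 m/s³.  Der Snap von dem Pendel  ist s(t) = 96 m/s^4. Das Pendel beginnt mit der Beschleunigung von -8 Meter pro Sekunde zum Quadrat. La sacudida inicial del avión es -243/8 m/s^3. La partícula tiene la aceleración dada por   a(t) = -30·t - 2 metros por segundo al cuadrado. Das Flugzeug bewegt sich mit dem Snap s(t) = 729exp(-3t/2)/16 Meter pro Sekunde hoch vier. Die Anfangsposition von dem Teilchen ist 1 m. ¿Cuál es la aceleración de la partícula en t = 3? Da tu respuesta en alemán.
Aus der Gleichung für die Beschleunigung a(t) = -30·t - 2, setzen wir t = 3 ein und erhalten a = -92.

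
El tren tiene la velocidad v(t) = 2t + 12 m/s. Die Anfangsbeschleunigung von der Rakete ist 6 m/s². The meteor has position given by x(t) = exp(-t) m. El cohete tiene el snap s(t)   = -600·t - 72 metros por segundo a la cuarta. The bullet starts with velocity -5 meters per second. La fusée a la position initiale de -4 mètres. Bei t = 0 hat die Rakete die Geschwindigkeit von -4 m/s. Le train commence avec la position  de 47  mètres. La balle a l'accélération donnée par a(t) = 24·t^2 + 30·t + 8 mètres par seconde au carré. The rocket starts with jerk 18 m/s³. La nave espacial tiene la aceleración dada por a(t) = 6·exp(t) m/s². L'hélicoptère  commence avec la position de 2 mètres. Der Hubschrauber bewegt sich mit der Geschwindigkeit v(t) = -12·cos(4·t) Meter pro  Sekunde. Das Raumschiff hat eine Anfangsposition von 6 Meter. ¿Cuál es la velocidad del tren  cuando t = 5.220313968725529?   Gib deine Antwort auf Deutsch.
Mit v(t) = 2·t + 12 und Einsetzen von t = 5.220313968725529, finden wir v = 22.4406279374511.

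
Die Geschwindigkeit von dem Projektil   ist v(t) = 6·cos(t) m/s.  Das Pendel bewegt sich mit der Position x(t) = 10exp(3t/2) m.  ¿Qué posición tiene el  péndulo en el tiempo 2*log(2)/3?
Tenemos la posición x(t) = 10·exp(3·t/2). Sustituyendo t = 2*log(2)/3: x(2*log(2)/3) = 20.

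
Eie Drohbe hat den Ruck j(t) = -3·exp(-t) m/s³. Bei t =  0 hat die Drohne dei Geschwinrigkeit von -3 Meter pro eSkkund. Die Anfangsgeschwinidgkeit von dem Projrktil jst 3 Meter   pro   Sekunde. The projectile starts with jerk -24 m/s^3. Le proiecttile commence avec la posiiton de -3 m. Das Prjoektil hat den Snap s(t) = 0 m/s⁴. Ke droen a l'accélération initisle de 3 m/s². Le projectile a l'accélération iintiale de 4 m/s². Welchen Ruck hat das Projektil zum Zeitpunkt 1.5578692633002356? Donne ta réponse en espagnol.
Debemos encontrar la integral de nuestra ecuación del snap s(t) = 0 1 vez. Tomando ∫s(t)dt y aplicando j(0) = -24, encontramos j(t) = -24. Tenemos la sacudida j(t) = -24. Sustituyendo t = 1.5578692633002356: j(1.5578692633002356) = -24.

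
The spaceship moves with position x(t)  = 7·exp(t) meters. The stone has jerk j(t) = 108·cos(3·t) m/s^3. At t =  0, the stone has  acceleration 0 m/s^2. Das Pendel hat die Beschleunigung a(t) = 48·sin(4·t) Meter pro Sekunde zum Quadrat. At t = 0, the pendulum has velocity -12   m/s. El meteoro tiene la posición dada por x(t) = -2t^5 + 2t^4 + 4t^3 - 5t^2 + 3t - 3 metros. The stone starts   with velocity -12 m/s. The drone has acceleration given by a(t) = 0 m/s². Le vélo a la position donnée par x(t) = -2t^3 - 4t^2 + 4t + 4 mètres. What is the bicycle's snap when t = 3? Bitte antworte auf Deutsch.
Ausgehend von der Position x(t) = -2·t^3 - 4·t^2 + 4·t + 4, nehmen wir 4 Ableitungen. Mit d/dt von x(t) finden wir v(t) = -6·t^2 - 8·t + 4. Die Ableitung von der Geschwindigkeit ergibt die Beschleunigung: a(t) = -12·t - 8. Die Ableitung von der Beschleunigung ergibt den Ruck: j(t) = -12. Mit d/dt von j(t) finden wir s(t) = 0. Mit s(t) = 0 und Einsetzen von t = 3, finden wir s = 0.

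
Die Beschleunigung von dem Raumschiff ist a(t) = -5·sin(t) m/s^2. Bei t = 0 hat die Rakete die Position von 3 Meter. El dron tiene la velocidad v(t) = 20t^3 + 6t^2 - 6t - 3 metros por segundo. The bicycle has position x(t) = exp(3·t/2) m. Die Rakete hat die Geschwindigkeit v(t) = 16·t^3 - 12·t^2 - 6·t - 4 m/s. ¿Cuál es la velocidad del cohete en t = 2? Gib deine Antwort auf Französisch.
En utilisant v(t) = 16·t^3 - 12·t^2 - 6·t - 4 et en substituant t = 2, nous trouvons v = 64.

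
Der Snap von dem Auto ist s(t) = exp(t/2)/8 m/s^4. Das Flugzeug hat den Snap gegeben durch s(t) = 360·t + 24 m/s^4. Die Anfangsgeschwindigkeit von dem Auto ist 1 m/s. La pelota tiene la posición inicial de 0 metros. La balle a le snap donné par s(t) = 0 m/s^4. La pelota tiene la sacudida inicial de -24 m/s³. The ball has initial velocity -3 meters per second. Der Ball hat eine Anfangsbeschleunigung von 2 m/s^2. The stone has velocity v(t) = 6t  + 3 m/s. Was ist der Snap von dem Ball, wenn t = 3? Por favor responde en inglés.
Using s(t) = 0 and substituting t = 3, we find s = 0.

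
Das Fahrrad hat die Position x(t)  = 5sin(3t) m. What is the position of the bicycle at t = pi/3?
From the given position equation x(t) = 5·sin(3·t), we substitute t = pi/3 to get x = 0.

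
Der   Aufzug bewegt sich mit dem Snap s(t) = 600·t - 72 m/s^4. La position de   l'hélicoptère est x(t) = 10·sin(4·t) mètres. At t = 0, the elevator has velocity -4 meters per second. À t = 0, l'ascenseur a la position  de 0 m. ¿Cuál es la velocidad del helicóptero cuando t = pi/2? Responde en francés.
Nous devons dériver notre équation de la position x(t) = 10·sin(4·t) 1 fois. La dérivée de la position donne la vitesse: v(t) = 40·cos(4·t). De l'équation de la vitesse v(t) = 40·cos(4·t), nous substituons t = pi/2 pour obtenir v = 40.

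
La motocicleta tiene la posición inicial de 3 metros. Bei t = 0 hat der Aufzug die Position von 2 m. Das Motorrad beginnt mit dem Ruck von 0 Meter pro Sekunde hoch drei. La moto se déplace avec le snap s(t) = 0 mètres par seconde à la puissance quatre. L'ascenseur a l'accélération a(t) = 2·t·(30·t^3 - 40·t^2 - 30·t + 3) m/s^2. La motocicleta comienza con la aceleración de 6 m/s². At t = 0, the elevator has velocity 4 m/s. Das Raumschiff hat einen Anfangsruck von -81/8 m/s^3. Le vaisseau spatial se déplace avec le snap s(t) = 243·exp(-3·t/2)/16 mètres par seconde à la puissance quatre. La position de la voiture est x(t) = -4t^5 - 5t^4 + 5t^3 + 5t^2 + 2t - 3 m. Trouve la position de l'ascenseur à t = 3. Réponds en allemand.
Wir müssen das Integral unserer Gleichung für die Beschleunigung a(t) = 2·t·(30·t^3 - 40·t^2 - 30·t + 3) 2-mal finden. Mit ∫a(t)dt und Anwendung von v(0) = 4, finden wir v(t) = 12·t^5 - 20·t^4 - 20·t^3 + 3·t^2 + 4. Die Stammfunktion von der Geschwindigkeit, mit x(0) = 2, ergibt die Position: x(t) = 2·t^6 - 4·t^5 - 5·t^4 + t^3 + 4·t + 2. Mit x(t) = 2·t^6 - 4·t^5 - 5·t^4 + t^3 + 4·t + 2 und Einsetzen von t = 3, finden wir x = 122.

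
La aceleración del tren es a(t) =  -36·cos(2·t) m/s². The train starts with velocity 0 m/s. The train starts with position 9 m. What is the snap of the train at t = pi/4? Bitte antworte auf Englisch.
We must differentiate our acceleration equation a(t) = -36·cos(2·t) 2 times. The derivative of acceleration gives jerk: j(t) = 72·sin(2·t). Taking d/dt of j(t), we find s(t) = 144·cos(2·t). Using s(t) = 144·cos(2·t) and substituting t = pi/4, we find s = 0.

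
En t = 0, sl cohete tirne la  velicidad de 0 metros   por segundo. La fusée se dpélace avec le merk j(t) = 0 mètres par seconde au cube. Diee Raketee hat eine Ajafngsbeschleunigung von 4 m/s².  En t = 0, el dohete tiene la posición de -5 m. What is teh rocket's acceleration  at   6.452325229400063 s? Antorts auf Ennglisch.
We need to integrate our jerk equation j(t) = 0 1 time. The antiderivative of jerk, with a(0) = 4, gives acceleration: a(t) = 4. Using a(t) = 4 and substituting t = 6.452325229400063, we find a = 4.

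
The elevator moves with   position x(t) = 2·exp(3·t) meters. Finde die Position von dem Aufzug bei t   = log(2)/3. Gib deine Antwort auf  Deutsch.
Wir haben die Position x(t) = 2·exp(3·t). Durch Einsetzen von t = log(2)/3: x(log(2)/3) = 4.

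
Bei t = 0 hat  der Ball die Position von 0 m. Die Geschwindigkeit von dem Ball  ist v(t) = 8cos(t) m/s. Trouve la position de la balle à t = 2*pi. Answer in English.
To solve this, we need to take 1 integral of our velocity equation v(t) = 8·cos(t). Taking ∫v(t)dt and applying x(0) = 0, we find x(t) = 8·sin(t). Using x(t) = 8·sin(t) and substituting t = 2*pi, we find x = 0.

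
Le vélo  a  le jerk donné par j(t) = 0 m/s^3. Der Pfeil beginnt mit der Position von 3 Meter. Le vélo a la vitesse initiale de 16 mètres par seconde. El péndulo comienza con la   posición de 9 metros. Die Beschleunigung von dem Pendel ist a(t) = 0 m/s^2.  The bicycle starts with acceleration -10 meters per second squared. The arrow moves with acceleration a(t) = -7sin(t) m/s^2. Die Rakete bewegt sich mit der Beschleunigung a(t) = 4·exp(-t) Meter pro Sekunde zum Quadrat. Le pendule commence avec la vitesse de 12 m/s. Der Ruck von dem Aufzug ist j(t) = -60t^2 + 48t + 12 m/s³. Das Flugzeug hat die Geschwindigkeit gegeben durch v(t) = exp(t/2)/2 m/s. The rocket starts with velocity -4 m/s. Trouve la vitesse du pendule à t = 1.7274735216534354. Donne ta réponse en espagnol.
Partiendo de la aceleración a(t) = 0, tomamos 1 antiderivada. Integrando la aceleración y usando la condición inicial v(0) = 12, obtenemos v(t) = 12. Tenemos la velocidad v(t) = 12. Sustituyendo t = 1.7274735216534354: v(1.7274735216534354) = 12.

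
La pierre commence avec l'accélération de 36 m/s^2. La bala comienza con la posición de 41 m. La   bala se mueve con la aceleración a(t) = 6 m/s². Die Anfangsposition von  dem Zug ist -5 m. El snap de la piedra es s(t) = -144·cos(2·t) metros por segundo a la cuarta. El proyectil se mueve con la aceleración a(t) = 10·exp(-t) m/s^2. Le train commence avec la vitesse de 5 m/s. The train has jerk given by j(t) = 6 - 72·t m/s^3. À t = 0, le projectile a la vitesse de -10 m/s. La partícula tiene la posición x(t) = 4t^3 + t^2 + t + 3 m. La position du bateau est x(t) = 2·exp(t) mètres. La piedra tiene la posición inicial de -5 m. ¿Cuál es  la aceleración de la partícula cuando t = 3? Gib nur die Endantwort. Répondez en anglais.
The answer is 74.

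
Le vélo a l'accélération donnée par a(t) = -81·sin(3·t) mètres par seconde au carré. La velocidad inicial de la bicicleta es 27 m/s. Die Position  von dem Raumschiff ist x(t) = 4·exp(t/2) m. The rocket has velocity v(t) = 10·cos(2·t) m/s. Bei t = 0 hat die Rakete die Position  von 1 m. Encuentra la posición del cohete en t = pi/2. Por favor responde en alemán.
Wir müssen unsere Gleichung für die Geschwindigkeit v(t) = 10·cos(2·t) 1-mal integrieren. Durch Integration von der Geschwindigkeit und Verwendung der Anfangsbedingung x(0) = 1, erhalten wir x(t) = 5·sin(2·t) + 1. Mit x(t) = 5·sin(2·t) + 1 und Einsetzen von t = pi/2, finden wir x = 1.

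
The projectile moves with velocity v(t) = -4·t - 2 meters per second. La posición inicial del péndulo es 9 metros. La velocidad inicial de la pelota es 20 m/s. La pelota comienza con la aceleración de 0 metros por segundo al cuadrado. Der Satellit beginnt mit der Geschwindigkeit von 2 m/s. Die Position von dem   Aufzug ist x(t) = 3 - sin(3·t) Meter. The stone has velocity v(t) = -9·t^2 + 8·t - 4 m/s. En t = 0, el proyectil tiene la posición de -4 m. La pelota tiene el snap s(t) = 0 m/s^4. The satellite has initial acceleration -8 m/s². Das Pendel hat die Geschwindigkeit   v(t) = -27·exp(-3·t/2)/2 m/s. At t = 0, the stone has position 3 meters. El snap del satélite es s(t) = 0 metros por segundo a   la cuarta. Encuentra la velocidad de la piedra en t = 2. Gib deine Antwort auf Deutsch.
Aus der Gleichung für die Geschwindigkeit v(t) = -9·t^2 + 8·t - 4, setzen wir t = 2 ein und erhalten v = -24.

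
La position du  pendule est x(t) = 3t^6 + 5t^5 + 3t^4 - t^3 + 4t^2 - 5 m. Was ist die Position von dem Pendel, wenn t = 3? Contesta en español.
Usando x(t) = 3·t^6 + 5·t^5 + 3·t^4 - t^3 + 4·t^2 - 5 y sustituyendo t = 3, encontramos x = 3649.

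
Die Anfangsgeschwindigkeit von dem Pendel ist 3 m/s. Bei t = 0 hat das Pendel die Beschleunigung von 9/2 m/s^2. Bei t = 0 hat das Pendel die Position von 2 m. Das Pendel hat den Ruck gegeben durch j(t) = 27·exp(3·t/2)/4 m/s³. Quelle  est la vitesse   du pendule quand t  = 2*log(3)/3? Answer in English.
To find the answer, we compute 2 antiderivatives of j(t) = 27·exp(3·t/2)/4. Finding the integral of j(t) and using a(0) = 9/2: a(t) = 9·exp(3·t/2)/2. The integral of acceleration is velocity. Using v(0) = 3, we get v(t) = 3·exp(3·t/2). We have velocity v(t) = 3·exp(3·t/2). Substituting t = 2*log(3)/3: v(2*log(3)/3) = 9.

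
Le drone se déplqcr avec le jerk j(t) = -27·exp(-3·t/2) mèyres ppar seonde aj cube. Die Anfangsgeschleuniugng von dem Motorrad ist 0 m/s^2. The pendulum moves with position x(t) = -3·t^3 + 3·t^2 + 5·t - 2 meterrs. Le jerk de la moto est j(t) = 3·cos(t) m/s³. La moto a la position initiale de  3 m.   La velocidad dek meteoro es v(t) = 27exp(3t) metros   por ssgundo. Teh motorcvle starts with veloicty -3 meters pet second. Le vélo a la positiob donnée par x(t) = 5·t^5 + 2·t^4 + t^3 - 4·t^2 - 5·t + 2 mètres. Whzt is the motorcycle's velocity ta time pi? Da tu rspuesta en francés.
Pour résoudre ceci, nous devons prendre 2 primitives de notre équation du jerk j(t) = 3·cos(t). En prenant ∫j(t)dt et en appliquant a(0) = 0, nous trouvons a(t) = 3·sin(t). En intégrant l'accélération et en utilisant la condition initiale v(0) = -3, nous obtenons v(t) = -3·cos(t). De l'équation de la vitesse v(t) = -3·cos(t), nous substituons t = pi pour obtenir v = 3.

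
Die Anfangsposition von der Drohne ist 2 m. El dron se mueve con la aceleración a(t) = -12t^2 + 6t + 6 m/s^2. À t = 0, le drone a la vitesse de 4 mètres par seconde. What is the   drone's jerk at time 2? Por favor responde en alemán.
Wir müssen unsere Gleichung für die Beschleunigung a(t) = -12·t^2 + 6·t + 6 1-mal ableiten. Die Ableitung von der Beschleunigung ergibt den Ruck: j(t) = 6 - 24·t. Mit j(t) = 6 - 24·t und Einsetzen von t = 2, finden wir j = -42.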